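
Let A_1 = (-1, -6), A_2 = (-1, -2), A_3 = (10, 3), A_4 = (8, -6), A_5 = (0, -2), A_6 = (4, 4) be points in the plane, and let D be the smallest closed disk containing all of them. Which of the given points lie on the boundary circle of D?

A smallest enclosing disk is always determined by at most three of the input points on its boundary.
The farthest pair is A_1–A_3 with squared distance 202. The circle on this segment as diameter has centre (4.5, -1.5) and r² = 202/4 = 50.5.
Check A_2: distance² to centre = 30.5 ≤ 50.5, so it lies inside.
All remaining points lie in this disk, and no smaller disk contains both endpoints, so this is the minimum enclosing circle.
The points at distance exactly r from the centre are A_1, A_3 — 2 points.

A_1, A_3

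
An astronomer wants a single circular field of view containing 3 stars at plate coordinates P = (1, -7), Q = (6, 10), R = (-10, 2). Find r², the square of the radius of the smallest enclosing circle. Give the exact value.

Side lengths²: PQ² = 314, PR² = 202, QR² = 320.
Since QR² = 320 < 314 + 202 = 516, the triangle is acute, so the smallest enclosing circle is the circumcircle.
Circumcentre = (-9/29, 76/29), r² = 79285/841.

79285/841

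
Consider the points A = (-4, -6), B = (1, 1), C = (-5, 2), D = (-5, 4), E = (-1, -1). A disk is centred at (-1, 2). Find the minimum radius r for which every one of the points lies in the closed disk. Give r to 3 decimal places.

8.544

The required radius is the distance from (-1, 2) to the farthest point.
Squared distances: 73, 5, 16, 20, 9.
Maximum is 73, attained at A.
r = √73 ≈ 8.544.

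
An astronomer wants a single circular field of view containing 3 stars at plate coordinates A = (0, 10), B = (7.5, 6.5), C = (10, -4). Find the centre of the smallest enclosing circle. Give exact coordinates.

Side lengths²: AB² = 68.5, AC² = 296, BC² = 116.5.
Since AC² = 296 ≥ 116.5 + 68.5 = 185, the angle opposite AC is not acute, so the smallest enclosing circle has AC as diameter.
Centre = midpoint of AC = (5, 3), r² = 296/4 = 74.
Centre = (5, 3).

(5, 3)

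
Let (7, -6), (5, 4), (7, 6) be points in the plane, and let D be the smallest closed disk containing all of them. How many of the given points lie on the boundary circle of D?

2

Call the three points A, B, C in the order given.
Side lengths²: AB² = 104, AC² = 144, BC² = 8.
Since AC² = 144 ≥ 104 + 8 = 112, the angle opposite AC is not acute, so the smallest enclosing circle has AC as diameter.
Centre = midpoint of AC = (7, 0), r² = 144/4 = 36.
The points at distance exactly r from the centre are (7, -6), (7, 6) — 2 points.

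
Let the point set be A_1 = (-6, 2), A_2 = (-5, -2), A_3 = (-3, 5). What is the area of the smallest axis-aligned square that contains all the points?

49

The bounding box has width 3 and height 7.
An axis-aligned square enclosing the set must have side ≥ max(width, height).
So the minimum side is max(3, 7) = 7.
Area = 7² = 49.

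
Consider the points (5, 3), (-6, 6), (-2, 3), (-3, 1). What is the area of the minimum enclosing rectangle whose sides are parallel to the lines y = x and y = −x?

70

In coordinates u = x + y, v = x − y the rectangle is axis-aligned; the map (x,y)→(u,v) scales areas by 2.
u-values: 8, 0, 1, -2; range = 8 − (-2) = 10.
v-values: 2, -12, -5, -4; range = 2 − (-12) = 14.
Area = (10 × 14) / 2 = 70.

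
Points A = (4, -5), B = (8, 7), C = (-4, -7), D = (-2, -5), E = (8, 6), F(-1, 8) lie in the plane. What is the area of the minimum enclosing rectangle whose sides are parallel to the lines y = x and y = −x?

234

In coordinates u = x + y, v = x − y the rectangle is axis-aligned; the map (x,y)→(u,v) scales areas by 2.
u-values: -1, 15, -11, -7, 14, 7; range = 15 − (-11) = 26.
v-values: 9, 1, 3, 3, 2, -9; range = 9 − (-9) = 18.
Area = (26 × 18) / 2 = 234.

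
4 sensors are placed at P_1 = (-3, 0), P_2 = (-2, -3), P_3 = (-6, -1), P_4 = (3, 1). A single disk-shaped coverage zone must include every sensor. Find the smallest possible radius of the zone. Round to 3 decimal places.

By Welzl's lemma the MEC is supported by two points (diametrically opposite) or three points (on a circumcircle).
The farthest pair is P_3–P_4 with squared distance 85. The circle on this segment as diameter has centre (-1.5, 0) and r² = 85/4 = 21.25.
Check P_1: distance² to centre = 2.25 ≤ 21.25, so it lies inside.
All remaining points lie in this disk, and no smaller disk contains both endpoints, so this is the minimum enclosing circle.
r = √(21.25) ≈ 4.610.

4.610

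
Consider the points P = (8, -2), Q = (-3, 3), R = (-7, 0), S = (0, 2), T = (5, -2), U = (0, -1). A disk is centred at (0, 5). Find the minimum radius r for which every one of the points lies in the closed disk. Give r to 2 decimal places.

The required radius is the distance from (0, 5) to the farthest point.
Squared distances: 113, 13, 74, 9, 74, 36.
Maximum is 113, attained at P.
r = √113 ≈ 10.63.

10.63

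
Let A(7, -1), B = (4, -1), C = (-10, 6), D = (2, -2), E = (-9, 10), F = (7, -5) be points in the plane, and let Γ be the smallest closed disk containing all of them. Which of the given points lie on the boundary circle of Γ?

By Welzl's lemma the MEC is supported by two points (diametrically opposite) or three points (on a circumcircle).
The farthest pair is E–F with squared distance 481. The circle on this segment as diameter has centre (-1, 2.5) and r² = 481/4 = 120.25.
Check A: distance² to centre = 76.25 ≤ 120.25, so it lies inside.
All remaining points lie in this disk, and no smaller disk contains both endpoints, so this is the minimum enclosing circle.
The points at distance exactly r from the centre are E, F — 2 points.

E, F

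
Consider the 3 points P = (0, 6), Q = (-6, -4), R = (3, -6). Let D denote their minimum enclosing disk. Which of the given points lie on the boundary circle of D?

P, Q, R

Side lengths²: PQ² = 136, PR² = 153, QR² = 85.
Since PR² = 153 < 136 + 85 = 221, the triangle is acute, so the smallest enclosing circle is the circumcircle.
Circumcentre = (-0.5, -0.5), r² = 42.5.
The points at distance exactly r from the centre are P, Q, R — 3 points.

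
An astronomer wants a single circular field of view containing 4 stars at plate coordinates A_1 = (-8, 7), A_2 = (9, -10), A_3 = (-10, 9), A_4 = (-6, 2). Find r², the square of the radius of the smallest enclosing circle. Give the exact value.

The farthest pair is A_2–A_3 with squared distance 722. The circle on this segment as diameter has centre (-0.5, -0.5) and r² = 722/4 = 180.5.
Check A_1: distance² to centre = 112.5 ≤ 180.5, so it lies inside.
All remaining points lie in this disk, and no smaller disk contains both endpoints, so this is the minimum enclosing circle.

180.5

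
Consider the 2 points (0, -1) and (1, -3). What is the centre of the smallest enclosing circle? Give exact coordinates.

(0.5, -2)

The smallest circle enclosing two points has them as diameter endpoints.
Centre = midpoint = (0.5, -2); r² = |(0, -1)−(1, -3)|²/4 = 5/4 = 1.25.
Centre = (0.5, -2).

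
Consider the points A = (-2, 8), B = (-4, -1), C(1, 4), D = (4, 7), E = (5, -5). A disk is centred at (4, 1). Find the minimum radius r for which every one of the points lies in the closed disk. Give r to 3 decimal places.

9.220

The required radius is the distance from (4, 1) to the farthest point.
Squared distances: 85, 68, 18, 36, 37.
Maximum is 85, attained at A.
r = √85 ≈ 9.220.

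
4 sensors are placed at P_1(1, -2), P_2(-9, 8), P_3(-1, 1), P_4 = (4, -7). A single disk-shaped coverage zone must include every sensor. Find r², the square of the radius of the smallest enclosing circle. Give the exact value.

98.5

The minimum enclosing circle of a finite set is fixed by two of the points (as a diameter) or three (as a circumcircle).
The farthest pair is P_2–P_4 with squared distance 394. The circle on this segment as diameter has centre (-2.5, 0.5) and r² = 394/4 = 98.5.
Check P_1: distance² to centre = 18.5 ≤ 98.5, so it lies inside.
All remaining points lie in this disk, and no smaller disk contains both endpoints, so this is the minimum enclosing circle.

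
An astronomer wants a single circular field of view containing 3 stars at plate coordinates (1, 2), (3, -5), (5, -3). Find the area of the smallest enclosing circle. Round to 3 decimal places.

41.626

Call the three points A, B, C in the order given.
Side lengths²: AB² = 53, AC² = 41, BC² = 8.
Since AB² = 53 ≥ 41 + 8 = 49, the angle opposite AB is not acute, so the smallest enclosing circle has AB as diameter.
Centre = midpoint of AB = (2, -1.5), r² = 53/4 = 13.25.
Area = π·r² = π·13.25 ≈ 41.626.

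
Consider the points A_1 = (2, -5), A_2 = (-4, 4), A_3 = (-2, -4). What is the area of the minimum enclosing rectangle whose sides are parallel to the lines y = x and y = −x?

In coordinates u = x + y, v = x − y the rectangle is axis-aligned; the map (x,y)→(u,v) scales areas by 2.
u-values: -3, 0, -6; range = 0 − (-6) = 6.
v-values: 7, -8, 2; range = 7 − (-8) = 15.
Area = (6 × 15) / 2 = 45.

45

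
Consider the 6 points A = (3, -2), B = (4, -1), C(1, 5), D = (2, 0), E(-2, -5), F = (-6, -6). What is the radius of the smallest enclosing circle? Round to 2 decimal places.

A smallest enclosing disk is always determined by at most three of the input points on its boundary.
The farthest pair is C–F with squared distance 170. The circle on this segment as diameter has centre (-2.5, -0.5) and r² = 170/4 = 42.5.
Check A: distance² to centre = 32.5 ≤ 42.5, so it lies inside.
All remaining points lie in this disk, and no smaller disk contains both endpoints, so this is the minimum enclosing circle.
r = √(42.5) ≈ 6.52.

6.52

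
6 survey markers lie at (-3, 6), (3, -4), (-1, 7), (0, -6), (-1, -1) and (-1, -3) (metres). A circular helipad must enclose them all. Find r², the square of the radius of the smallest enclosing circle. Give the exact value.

42.5

The minimum enclosing circle of a finite set is fixed by two of the points (as a diameter) or three (as a circumcircle).
The farthest pair is (-1, 7)–(0, -6) with squared distance 170. The circle on this segment as diameter has centre (-0.5, 0.5) and r² = 170/4 = 42.5.
Check (-3, 6): distance² to centre = 36.5 ≤ 42.5, so it lies inside.
All remaining points lie in this disk, and no smaller disk contains both endpoints, so this is the minimum enclosing circle.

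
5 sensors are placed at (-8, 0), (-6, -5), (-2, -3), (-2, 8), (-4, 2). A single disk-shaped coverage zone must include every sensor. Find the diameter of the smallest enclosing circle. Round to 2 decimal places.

13.60

By Welzl's lemma the MEC is supported by two points (diametrically opposite) or three points (on a circumcircle).
The farthest pair is (-6, -5)–(-2, 8) with squared distance 185. The circle on this segment as diameter has centre (-4, 1.5) and r² = 185/4 = 46.25.
Check (-8, 0): distance² to centre = 18.25 ≤ 46.25, so it lies inside.
All remaining points lie in this disk, and no smaller disk contains both endpoints, so this is the minimum enclosing circle.
Diameter = 2r = 2√(46.25) ≈ 13.60.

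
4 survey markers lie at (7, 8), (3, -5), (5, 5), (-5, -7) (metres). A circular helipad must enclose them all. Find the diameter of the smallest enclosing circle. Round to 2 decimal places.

19.21

The farthest pair is (7, 8)–(-5, -7) with squared distance 369. The circle on this segment as diameter has centre (1, 0.5) and r² = 369/4 = 92.25.
Check (3, -5): distance² to centre = 34.25 ≤ 92.25, so it lies inside.
All remaining points lie in this disk, and no smaller disk contains both endpoints, so this is the minimum enclosing circle.
Diameter = 2r = 2√(92.25) ≈ 19.21.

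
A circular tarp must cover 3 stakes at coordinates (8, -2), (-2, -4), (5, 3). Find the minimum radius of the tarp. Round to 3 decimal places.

Call the three points A, B, C in the order given.
Side lengths²: AB² = 104, AC² = 34, BC² = 98.
Since AB² = 104 < 98 + 34 = 132, the triangle is acute, so the smallest enclosing circle is the circumcircle.
Circumcentre = (2.75, -1.75), r² = 27.625.
r = √(27.625) ≈ 5.256.

5.256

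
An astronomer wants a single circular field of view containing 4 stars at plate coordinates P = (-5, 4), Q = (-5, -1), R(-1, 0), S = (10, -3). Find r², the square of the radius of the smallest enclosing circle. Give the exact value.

68.5

The farthest pair is P–S with squared distance 274. The circle on this segment as diameter has centre (2.5, 0.5) and r² = 274/4 = 68.5.
Check Q: distance² to centre = 58.5 ≤ 68.5, so it lies inside.
All remaining points lie in this disk, and no smaller disk contains both endpoints, so this is the minimum enclosing circle.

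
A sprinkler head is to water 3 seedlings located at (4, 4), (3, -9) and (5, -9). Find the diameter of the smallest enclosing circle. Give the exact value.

Call the three points A, B, C in the order given.
Side lengths²: AB² = 170, AC² = 170, BC² = 4.
Since AC² = 170 < 170 + 4 = 174, the triangle is acute, so the smallest enclosing circle is the circumcircle.
Circumcentre = (4, -33/13), r² = 7225/169.
Diameter = 2r = 2√(7225/169) = 170/13.

170/13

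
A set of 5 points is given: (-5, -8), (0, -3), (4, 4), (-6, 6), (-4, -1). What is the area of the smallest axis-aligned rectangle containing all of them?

x ranges over [-6, 4], width 10.
y ranges over [-8, 6], height 14.
Area = 10 × 14 = 140.

140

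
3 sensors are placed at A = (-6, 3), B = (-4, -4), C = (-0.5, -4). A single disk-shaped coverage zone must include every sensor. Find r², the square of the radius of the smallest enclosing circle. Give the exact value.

Side lengths²: AB² = 53, AC² = 79.25, BC² = 12.25.
Since AC² = 79.25 ≥ 53 + 12.25 = 65.25, the angle opposite AC is not acute, so the smallest enclosing circle has AC as diameter.
Centre = midpoint of AC = (-3.25, -0.5), r² = 79.25/4 = 19.8125.

19.8125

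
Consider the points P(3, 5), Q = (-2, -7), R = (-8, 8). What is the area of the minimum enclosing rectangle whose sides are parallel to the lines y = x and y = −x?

178.5

In coordinates u = x + y, v = x − y the rectangle is axis-aligned; the map (x,y)→(u,v) scales areas by 2.
u-values: 8, -9, 0; range = 8 − (-9) = 17.
v-values: -2, 5, -16; range = 5 − (-16) = 21.
Area = (17 × 21) / 2 = 178.5.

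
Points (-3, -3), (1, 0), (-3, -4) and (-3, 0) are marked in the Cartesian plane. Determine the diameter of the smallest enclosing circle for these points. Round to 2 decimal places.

5.66

By Welzl's lemma the MEC is supported by two points (diametrically opposite) or three points (on a circumcircle).
The farthest pair is (1, 0)–(-3, -4) with squared distance 32. The circle on this segment as diameter has centre (-1, -2) and r² = 32/4 = 8.
Check (-3, -3): distance² to centre = 5 ≤ 8, so it lies inside.
All remaining points lie in this disk, and no smaller disk contains both endpoints, so this is the minimum enclosing circle.
Diameter = 2r = 2√8 ≈ 5.66.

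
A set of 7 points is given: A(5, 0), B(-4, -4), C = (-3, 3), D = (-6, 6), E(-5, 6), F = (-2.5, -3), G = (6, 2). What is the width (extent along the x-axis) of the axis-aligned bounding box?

12

max x = 6, min x = -6, so width = 12.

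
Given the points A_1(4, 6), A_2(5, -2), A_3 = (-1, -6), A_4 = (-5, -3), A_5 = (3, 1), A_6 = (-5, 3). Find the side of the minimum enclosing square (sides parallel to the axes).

12

The bounding box has width 10 and height 12.
An axis-aligned square enclosing the set must have side ≥ max(width, height).
So the minimum side is max(10, 12) = 12.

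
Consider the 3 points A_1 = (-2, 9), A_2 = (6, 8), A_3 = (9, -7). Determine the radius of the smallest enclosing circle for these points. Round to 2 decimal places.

9.71

Side lengths²: A_1A_2² = 65, A_1A_3² = 377, A_2A_3² = 234.
Since A_1A_3² = 377 ≥ 234 + 65 = 299, the angle opposite A_1A_3 is not acute, so the smallest enclosing circle has A_1A_3 as diameter.
Centre = midpoint of A_1A_3 = (3.5, 1), r² = 377/4 = 94.25.
r = √(94.25) ≈ 9.71.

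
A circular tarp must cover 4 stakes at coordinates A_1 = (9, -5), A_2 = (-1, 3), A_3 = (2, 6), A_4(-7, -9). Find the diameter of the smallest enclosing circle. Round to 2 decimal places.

By Welzl's lemma the MEC is supported by two points (diametrically opposite) or three points (on a circumcircle).
The minimum enclosing circle is determined by three boundary points: A_1, A_3, A_4.
Their circumcentre is (0, -3) with r² = 85.
The farthest remaining point A_2 is at distance² 37 ≤ 85.
Diameter = 2r = 2√85 ≈ 18.44.

18.44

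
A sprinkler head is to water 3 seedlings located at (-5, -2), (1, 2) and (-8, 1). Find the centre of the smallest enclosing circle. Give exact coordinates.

Call the three points A, B, C in the order given.
Side lengths²: AB² = 52, AC² = 18, BC² = 82.
Since BC² = 82 ≥ 52 + 18 = 70, the angle opposite BC is not acute, so the smallest enclosing circle has BC as diameter.
Centre = midpoint of BC = (-3.5, 1.5), r² = 82/4 = 20.5.
Centre = (-3.5, 1.5).

(-3.5, 1.5)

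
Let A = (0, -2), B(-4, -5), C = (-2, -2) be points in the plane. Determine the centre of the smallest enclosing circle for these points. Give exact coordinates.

Side lengths²: AB² = 25, AC² = 4, BC² = 13.
Since AB² = 25 ≥ 13 + 4 = 17, the angle opposite AB is not acute, so the smallest enclosing circle has AB as diameter.
Centre = midpoint of AB = (-2, -3.5), r² = 25/4 = 6.25.
Centre = (-2, -3.5).

(-2, -3.5)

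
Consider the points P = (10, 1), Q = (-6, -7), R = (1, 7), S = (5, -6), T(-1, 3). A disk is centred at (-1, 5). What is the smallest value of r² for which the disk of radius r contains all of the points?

The required radius is the distance from (-1, 5) to the farthest point.
Squared distances: 137, 169, 8, 157, 4.
Maximum is 169, attained at Q.

169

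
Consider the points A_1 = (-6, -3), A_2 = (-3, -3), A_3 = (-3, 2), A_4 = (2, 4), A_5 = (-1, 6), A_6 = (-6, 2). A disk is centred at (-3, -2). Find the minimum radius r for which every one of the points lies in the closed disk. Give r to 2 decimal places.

The required radius is the distance from (-3, -2) to the farthest point.
Squared distances: 10, 1, 16, 61, 68, 25.
Maximum is 68, attained at A_5.
r = √68 ≈ 8.25.

8.25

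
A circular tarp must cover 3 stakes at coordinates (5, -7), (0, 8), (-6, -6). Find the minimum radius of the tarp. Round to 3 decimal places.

8.313

Call the three points A, B, C in the order given.
Side lengths²: AB² = 250, AC² = 122, BC² = 232.
Since AB² = 250 < 232 + 122 = 354, the triangle is acute, so the smallest enclosing circle is the circumcircle.
Circumcentre = (0.0625, -0.3125), r² = 69.1015625.
r = √(69.1015625) ≈ 8.313.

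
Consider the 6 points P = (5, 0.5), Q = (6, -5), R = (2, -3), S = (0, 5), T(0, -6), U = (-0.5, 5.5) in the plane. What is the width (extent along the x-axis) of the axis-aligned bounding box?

max x = 6, min x = -0.5, so width = 6.5.

6.5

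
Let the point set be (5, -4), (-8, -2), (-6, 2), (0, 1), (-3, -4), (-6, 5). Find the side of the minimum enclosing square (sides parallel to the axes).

13

The bounding box has width 13 and height 9.
An axis-aligned square enclosing the set must have side ≥ max(width, height).
So the minimum side is max(13, 9) = 13.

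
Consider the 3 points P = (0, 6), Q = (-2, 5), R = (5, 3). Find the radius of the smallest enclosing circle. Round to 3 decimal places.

Side lengths²: PQ² = 5, PR² = 34, QR² = 53.
Since QR² = 53 ≥ 34 + 5 = 39, the angle opposite QR is not acute, so the smallest enclosing circle has QR as diameter.
Centre = midpoint of QR = (1.5, 4), r² = 53/4 = 13.25.
r = √(13.25) ≈ 3.640.

3.640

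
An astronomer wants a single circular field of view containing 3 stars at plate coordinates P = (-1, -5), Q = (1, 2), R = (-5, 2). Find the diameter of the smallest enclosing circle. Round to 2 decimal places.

Side lengths²: PQ² = 53, PR² = 65, QR² = 36.
Since PR² = 65 < 53 + 36 = 89, the triangle is acute, so the smallest enclosing circle is the circumcircle.
Circumcentre = (-2, -13/14), r² = 3445/196.
Diameter = 2r = 2√(3445/196) ≈ 8.38.

8.38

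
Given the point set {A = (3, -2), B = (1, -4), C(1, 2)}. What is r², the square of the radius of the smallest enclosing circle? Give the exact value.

Side lengths²: AB² = 8, AC² = 20, BC² = 36.
Since BC² = 36 ≥ 20 + 8 = 28, the angle opposite BC is not acute, so the smallest enclosing circle has BC as diameter.
Centre = midpoint of BC = (1, -1), r² = 36/4 = 9.

9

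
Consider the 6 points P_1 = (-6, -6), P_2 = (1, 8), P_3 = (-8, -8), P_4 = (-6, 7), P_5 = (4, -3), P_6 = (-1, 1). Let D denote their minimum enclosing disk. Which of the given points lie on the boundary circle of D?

A smallest enclosing disk is always determined by at most three of the input points on its boundary.
The farthest pair is P_2–P_3 with squared distance 337. The circle on this segment as diameter has centre (-3.5, 0) and r² = 337/4 = 84.25.
Check P_1: distance² to centre = 42.25 ≤ 84.25, so it lies inside.
All remaining points lie in this disk, and no smaller disk contains both endpoints, so this is the minimum enclosing circle.
The points at distance exactly r from the centre are P_2, P_3 — 2 points.

P_2, P_3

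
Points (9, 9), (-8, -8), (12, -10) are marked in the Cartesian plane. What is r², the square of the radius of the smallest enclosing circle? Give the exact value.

Call the three points A, B, C in the order given.
Side lengths²: AB² = 578, AC² = 370, BC² = 404.
Since AB² = 578 < 404 + 370 = 774, the triangle is acute, so the smallest enclosing circle is the circumcircle.
Circumcentre = (30/11, -19/11), r² = 18685/121.

18685/121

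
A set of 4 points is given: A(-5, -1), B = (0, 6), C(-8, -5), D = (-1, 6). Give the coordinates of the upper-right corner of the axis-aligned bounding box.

x-range [-8, 0], y-range [-5, 6].
The upper-right corner is (0, 6).

(0, 6)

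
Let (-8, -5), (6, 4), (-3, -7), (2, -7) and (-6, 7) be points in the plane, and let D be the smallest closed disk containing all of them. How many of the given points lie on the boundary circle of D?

The minimum enclosing circle of a finite set is fixed by two of the points (as a diameter) or three (as a circumcircle).
The minimum enclosing circle is determined by three boundary points: (-8, -5), (6, 4), (-6, 7).
Their circumcentre is (-1.36, 0.06) with r² = 69.6932.
The farthest remaining point (2, -7) is at distance² 61.1332 ≤ 69.6932.
The points at distance exactly r from the centre are (-8, -5), (6, 4), (-6, 7) — 3 points.

3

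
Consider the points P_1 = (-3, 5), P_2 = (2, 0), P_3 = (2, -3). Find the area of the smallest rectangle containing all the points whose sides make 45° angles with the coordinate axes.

19.5

In coordinates u = x + y, v = x − y the rectangle is axis-aligned; the map (x,y)→(u,v) scales areas by 2.
u-values: 2, 2, -1; range = 2 − (-1) = 3.
v-values: -8, 2, 5; range = 5 − (-8) = 13.
Area = (3 × 13) / 2 = 19.5.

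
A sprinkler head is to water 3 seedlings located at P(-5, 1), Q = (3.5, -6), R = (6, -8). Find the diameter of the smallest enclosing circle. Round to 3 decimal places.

14.213

Side lengths²: PQ² = 121.25, PR² = 202, QR² = 10.25.
Since PR² = 202 ≥ 121.25 + 10.25 = 131.5, the angle opposite PR is not acute, so the smallest enclosing circle has PR as diameter.
Centre = midpoint of PR = (0.5, -3.5), r² = 202/4 = 50.5.
Diameter = 2r = 2√(50.5) ≈ 14.213.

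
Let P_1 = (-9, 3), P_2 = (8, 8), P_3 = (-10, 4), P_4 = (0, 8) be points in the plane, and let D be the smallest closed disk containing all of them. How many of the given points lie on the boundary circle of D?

2

The farthest pair is P_2–P_3 with squared distance 340. The circle on this segment as diameter has centre (-1, 6) and r² = 340/4 = 85.
Check P_1: distance² to centre = 73 ≤ 85, so it lies inside.
All remaining points lie in this disk, and no smaller disk contains both endpoints, so this is the minimum enclosing circle.
The points at distance exactly r from the centre are P_2, P_3 — 2 points.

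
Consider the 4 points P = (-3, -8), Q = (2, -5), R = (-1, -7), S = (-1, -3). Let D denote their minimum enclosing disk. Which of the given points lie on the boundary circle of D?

By Welzl's lemma the MEC is supported by two points (diametrically opposite) or three points (on a circumcircle).
The minimum enclosing circle is determined by three boundary points: P, Q, S.
Their circumcentre is (-31/38, -227/38) with r² = 6409/722.
The farthest remaining point R is at distance² 785/722 ≤ 6409/722.
The points at distance exactly r from the centre are P, Q, S — 3 points.

P, Q, S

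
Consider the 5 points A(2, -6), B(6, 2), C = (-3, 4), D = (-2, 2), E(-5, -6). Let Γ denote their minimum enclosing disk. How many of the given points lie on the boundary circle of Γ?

3

The minimum enclosing circle of a finite set is fixed by two of the points (as a diameter) or three (as a circumcircle).
The minimum enclosing circle is determined by three boundary points: B, C, E.
Their circumcentre is (39/94, -177/94) with r² = 204425/4418.
The farthest remaining point D is at distance² 92377/4418 ≤ 204425/4418.
The points at distance exactly r from the centre are B, C, E — 3 points.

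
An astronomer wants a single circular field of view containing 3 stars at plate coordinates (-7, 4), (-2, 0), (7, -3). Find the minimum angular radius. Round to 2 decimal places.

7.83

Call the three points A, B, C in the order given.
Side lengths²: AB² = 41, AC² = 245, BC² = 90.
Since AC² = 245 ≥ 90 + 41 = 131, the angle opposite AC is not acute, so the smallest enclosing circle has AC as diameter.
Centre = midpoint of AC = (0, 0.5), r² = 245/4 = 61.25.
r = √(61.25) ≈ 7.83.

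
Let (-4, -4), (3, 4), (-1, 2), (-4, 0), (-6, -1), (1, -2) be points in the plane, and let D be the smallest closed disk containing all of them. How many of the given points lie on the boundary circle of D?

3

A smallest enclosing disk is always determined by at most three of the input points on its boundary.
The minimum enclosing circle is determined by three boundary points: (-4, -4), (3, 4), (-6, -1).
Their circumcentre is (-61/74, 21/74) with r² = 77857/2738.
The farthest remaining point (-4, 0) is at distance² 27833/2738 ≤ 77857/2738.
The points at distance exactly r from the centre are (-4, -4), (3, 4), (-6, -1) — 3 points.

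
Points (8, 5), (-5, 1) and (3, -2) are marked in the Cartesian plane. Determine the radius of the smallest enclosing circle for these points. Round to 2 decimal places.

6.80

Call the three points A, B, C in the order given.
Side lengths²: AB² = 185, AC² = 74, BC² = 73.
Since AB² = 185 ≥ 74 + 73 = 147, the angle opposite AB is not acute, so the smallest enclosing circle has AB as diameter.
Centre = midpoint of AB = (1.5, 3), r² = 185/4 = 46.25.
r = √(46.25) ≈ 6.80.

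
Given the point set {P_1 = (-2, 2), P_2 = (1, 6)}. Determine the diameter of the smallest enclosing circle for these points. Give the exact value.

The smallest circle enclosing two points has them as diameter endpoints.
Centre = midpoint = (-0.5, 4); r² = |P_1P_2|²/4 = 25/4 = 6.25.
Diameter = 2r = 2√(6.25) = 5.

5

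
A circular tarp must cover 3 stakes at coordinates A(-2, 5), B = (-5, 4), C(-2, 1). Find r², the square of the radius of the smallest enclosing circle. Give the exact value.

5

Side lengths²: AB² = 10, AC² = 16, BC² = 18.
Since BC² = 18 < 16 + 10 = 26, the triangle is acute, so the smallest enclosing circle is the circumcircle.
Circumcentre = (-3, 3), r² = 5.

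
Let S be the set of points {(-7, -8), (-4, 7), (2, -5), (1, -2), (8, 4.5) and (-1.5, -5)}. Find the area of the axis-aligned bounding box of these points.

x ranges over [-7, 8], width 15.
y ranges over [-8, 7], height 15.
Area = 15 × 15 = 225.

225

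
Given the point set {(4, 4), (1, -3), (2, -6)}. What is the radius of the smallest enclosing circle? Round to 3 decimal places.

Call the three points A, B, C in the order given.
Side lengths²: AB² = 58, AC² = 104, BC² = 10.
Since AC² = 104 ≥ 58 + 10 = 68, the angle opposite AC is not acute, so the smallest enclosing circle has AC as diameter.
Centre = midpoint of AC = (3, -1), r² = 104/4 = 26.
r = √26 ≈ 5.099.

5.099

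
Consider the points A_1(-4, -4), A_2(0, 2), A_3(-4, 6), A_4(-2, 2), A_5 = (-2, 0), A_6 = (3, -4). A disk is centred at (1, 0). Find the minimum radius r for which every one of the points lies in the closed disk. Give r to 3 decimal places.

The required radius is the distance from (1, 0) to the farthest point.
Squared distances: 41, 5, 61, 13, 9, 20.
Maximum is 61, attained at A_3.
r = √61 ≈ 7.810.

7.810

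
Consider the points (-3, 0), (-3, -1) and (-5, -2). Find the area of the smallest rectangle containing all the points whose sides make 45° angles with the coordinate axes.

In coordinates u = x + y, v = x − y the rectangle is axis-aligned; the map (x,y)→(u,v) scales areas by 2.
u-values: -3, -4, -7; range = -3 − (-7) = 4.
v-values: -3, -2, -3; range = -2 − (-3) = 1.
Area = (4 × 1) / 2 = 2.

2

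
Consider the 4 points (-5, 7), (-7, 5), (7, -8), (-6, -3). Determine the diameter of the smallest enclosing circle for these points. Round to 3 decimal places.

The minimum enclosing circle is determined by three boundary points: (-5, 7), (-7, 5), (7, -8).
Their circumcentre is (13/18, -13/18) with r² = 14965/162.
The farthest remaining point (-6, -3) is at distance² 8161/162 ≤ 14965/162.
Diameter = 2r = 2√(14965/162) ≈ 19.223.

19.223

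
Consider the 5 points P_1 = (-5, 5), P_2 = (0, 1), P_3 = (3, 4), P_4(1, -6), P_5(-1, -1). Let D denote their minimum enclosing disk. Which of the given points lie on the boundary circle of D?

The minimum enclosing circle is determined by three boundary points: P_1, P_3, P_4.
Their circumcentre is (-131/82, -23/82) with r² = 132665/3362.
The farthest remaining point P_2 is at distance² 14093/3362 ≤ 132665/3362.
The points at distance exactly r from the centre are P_1, P_3, P_4 — 3 points.

P_1, P_3, P_4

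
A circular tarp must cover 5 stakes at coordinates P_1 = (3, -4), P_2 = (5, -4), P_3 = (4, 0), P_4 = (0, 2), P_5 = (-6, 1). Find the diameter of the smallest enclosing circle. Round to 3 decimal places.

12.083

The minimum enclosing circle of a finite set is fixed by two of the points (as a diameter) or three (as a circumcircle).
The farthest pair is P_2–P_5 with squared distance 146. The circle on this segment as diameter has centre (-0.5, -1.5) and r² = 146/4 = 36.5.
Check P_1: distance² to centre = 18.5 ≤ 36.5, so it lies inside.
All remaining points lie in this disk, and no smaller disk contains both endpoints, so this is the minimum enclosing circle.
Diameter = 2r = 2√(36.5) ≈ 12.083.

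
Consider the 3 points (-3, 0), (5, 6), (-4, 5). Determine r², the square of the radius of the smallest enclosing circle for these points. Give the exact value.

13325/529

Call the three points A, B, C in the order given.
Side lengths²: AB² = 100, AC² = 26, BC² = 82.
Since AB² = 100 < 82 + 26 = 108, the triangle is acute, so the smallest enclosing circle is the circumcircle.
Circumcentre = (17/23, 77/23), r² = 13325/529.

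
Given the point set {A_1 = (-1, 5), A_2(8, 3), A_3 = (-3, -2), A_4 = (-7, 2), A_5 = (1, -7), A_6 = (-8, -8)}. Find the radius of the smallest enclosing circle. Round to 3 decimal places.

9.708

The minimum enclosing circle of a finite set is fixed by two of the points (as a diameter) or three (as a circumcircle).
The farthest pair is A_2–A_6 with squared distance 377. The circle on this segment as diameter has centre (0, -2.5) and r² = 377/4 = 94.25.
Check A_1: distance² to centre = 57.25 ≤ 94.25, so it lies inside.
All remaining points lie in this disk, and no smaller disk contains both endpoints, so this is the minimum enclosing circle.
r = √(94.25) ≈ 9.708.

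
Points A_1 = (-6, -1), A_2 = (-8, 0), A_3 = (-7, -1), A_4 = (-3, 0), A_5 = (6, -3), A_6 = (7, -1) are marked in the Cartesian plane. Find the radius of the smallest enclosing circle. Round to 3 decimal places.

7.517

The farthest pair is A_2–A_6 with squared distance 226. The circle on this segment as diameter has centre (-0.5, -0.5) and r² = 226/4 = 56.5.
Check A_1: distance² to centre = 30.5 ≤ 56.5, so it lies inside.
All remaining points lie in this disk, and no smaller disk contains both endpoints, so this is the minimum enclosing circle.
r = √(56.5) ≈ 7.517.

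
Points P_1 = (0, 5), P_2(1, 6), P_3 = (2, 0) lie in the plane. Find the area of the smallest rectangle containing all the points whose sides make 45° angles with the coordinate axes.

In coordinates u = x + y, v = x − y the rectangle is axis-aligned; the map (x,y)→(u,v) scales areas by 2.
u-values: 5, 7, 2; range = 7 − 2 = 5.
v-values: -5, -5, 2; range = 2 − (-5) = 7.
Area = (5 × 7) / 2 = 17.5.

17.5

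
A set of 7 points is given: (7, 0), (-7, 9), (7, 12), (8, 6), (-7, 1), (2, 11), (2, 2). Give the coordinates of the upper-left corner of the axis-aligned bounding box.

(-7, 12)

x-range [-7, 8], y-range [0, 12].
The upper-left corner is (-7, 12).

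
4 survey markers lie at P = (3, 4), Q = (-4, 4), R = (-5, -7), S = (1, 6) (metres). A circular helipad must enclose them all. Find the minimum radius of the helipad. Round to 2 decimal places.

The minimum enclosing circle of a finite set is fixed by two of the points (as a diameter) or three (as a circumcircle).
The farthest pair is R–S with squared distance 205. The circle on this segment as diameter has centre (-2, -0.5) and r² = 205/4 = 51.25.
Check P: distance² to centre = 45.25 ≤ 51.25, so it lies inside.
All remaining points lie in this disk, and no smaller disk contains both endpoints, so this is the minimum enclosing circle.
r = √(51.25) ≈ 7.16.

7.16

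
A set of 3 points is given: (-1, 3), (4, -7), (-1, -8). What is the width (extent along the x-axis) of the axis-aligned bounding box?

max x = 4, min x = -1, so width = 5.

5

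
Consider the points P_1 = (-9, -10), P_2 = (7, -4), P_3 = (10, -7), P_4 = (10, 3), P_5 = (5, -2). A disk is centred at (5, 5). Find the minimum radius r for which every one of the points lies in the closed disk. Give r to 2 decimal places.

The required radius is the distance from (5, 5) to the farthest point.
Squared distances: 421, 85, 169, 29, 49.
Maximum is 421, attained at P_1.
r = √421 ≈ 20.52.

20.52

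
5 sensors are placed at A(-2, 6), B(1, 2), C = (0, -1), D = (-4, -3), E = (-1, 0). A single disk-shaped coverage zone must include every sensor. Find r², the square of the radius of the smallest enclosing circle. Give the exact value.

The farthest pair is A–D with squared distance 85. The circle on this segment as diameter has centre (-3, 1.5) and r² = 85/4 = 21.25.
Check B: distance² to centre = 16.25 ≤ 21.25, so it lies inside.
All remaining points lie in this disk, and no smaller disk contains both endpoints, so this is the minimum enclosing circle.

21.25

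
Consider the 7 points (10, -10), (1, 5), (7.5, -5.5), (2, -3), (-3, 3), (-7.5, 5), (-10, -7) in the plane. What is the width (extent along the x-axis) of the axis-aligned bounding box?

20

max x = 10, min x = -10, so width = 20.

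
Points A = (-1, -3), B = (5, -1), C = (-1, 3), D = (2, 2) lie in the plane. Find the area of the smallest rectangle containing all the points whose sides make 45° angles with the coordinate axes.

In coordinates u = x + y, v = x − y the rectangle is axis-aligned; the map (x,y)→(u,v) scales areas by 2.
u-values: -4, 4, 2, 4; range = 4 − (-4) = 8.
v-values: 2, 6, -4, 0; range = 6 − (-4) = 10.
Area = (8 × 10) / 2 = 40.

40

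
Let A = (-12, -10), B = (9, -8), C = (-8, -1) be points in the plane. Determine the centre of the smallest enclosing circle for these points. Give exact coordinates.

Side lengths²: AB² = 445, AC² = 97, BC² = 338.
Since AB² = 445 ≥ 338 + 97 = 435, the angle opposite AB is not acute, so the smallest enclosing circle has AB as diameter.
Centre = midpoint of AB = (-1.5, -9), r² = 445/4 = 111.25.
Centre = (-1.5, -9).

(-1.5, -9)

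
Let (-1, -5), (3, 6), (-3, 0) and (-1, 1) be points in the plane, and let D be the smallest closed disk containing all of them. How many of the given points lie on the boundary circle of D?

The farthest pair is (-1, -5)–(3, 6) with squared distance 137. The circle on this segment as diameter has centre (1, 0.5) and r² = 137/4 = 34.25.
Check (-3, 0): distance² to centre = 16.25 ≤ 34.25, so it lies inside.
All remaining points lie in this disk, and no smaller disk contains both endpoints, so this is the minimum enclosing circle.
The points at distance exactly r from the centre are (-1, -5), (3, 6) — 2 points.

2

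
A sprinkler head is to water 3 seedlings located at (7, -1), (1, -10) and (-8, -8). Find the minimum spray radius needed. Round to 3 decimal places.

8.276

Call the three points A, B, C in the order given.
Side lengths²: AB² = 117, AC² = 274, BC² = 85.
Since AC² = 274 ≥ 117 + 85 = 202, the angle opposite AC is not acute, so the smallest enclosing circle has AC as diameter.
Centre = midpoint of AC = (-0.5, -4.5), r² = 274/4 = 68.5.
r = √(68.5) ≈ 8.276.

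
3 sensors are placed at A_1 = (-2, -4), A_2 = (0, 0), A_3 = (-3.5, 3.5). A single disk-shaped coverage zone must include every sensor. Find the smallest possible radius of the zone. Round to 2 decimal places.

3.82

Side lengths²: A_1A_2² = 20, A_1A_3² = 58.5, A_2A_3² = 24.5.
Since A_1A_3² = 58.5 ≥ 24.5 + 20 = 44.5, the angle opposite A_1A_3 is not acute, so the smallest enclosing circle has A_1A_3 as diameter.
Centre = midpoint of A_1A_3 = (-2.75, -0.25), r² = 58.5/4 = 14.625.
r = √(14.625) ≈ 3.82.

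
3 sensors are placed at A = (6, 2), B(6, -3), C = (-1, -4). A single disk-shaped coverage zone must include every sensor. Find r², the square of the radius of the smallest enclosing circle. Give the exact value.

21.25

Side lengths²: AB² = 25, AC² = 85, BC² = 50.
Since AC² = 85 ≥ 50 + 25 = 75, the angle opposite AC is not acute, so the smallest enclosing circle has AC as diameter.
Centre = midpoint of AC = (2.5, -1), r² = 85/4 = 21.25.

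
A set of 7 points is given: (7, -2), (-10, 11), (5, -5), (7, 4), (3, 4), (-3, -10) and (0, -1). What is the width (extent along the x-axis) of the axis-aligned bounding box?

17

max x = 7, min x = -10, so width = 17.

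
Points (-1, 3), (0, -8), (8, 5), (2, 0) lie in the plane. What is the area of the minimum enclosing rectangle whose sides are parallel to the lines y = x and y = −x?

In coordinates u = x + y, v = x − y the rectangle is axis-aligned; the map (x,y)→(u,v) scales areas by 2.
u-values: 2, -8, 13, 2; range = 13 − (-8) = 21.
v-values: -4, 8, 3, 2; range = 8 − (-4) = 12.
Area = (21 × 12) / 2 = 126.

126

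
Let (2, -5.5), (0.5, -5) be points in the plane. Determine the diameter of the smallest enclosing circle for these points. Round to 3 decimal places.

The smallest circle enclosing two points has them as diameter endpoints.
Centre = midpoint = (1.25, -5.25); r² = |(2, -5.5)−(0.5, -5)|²/4 = 2.5/4 = 0.625.
Diameter = 2r = 2√(0.625) ≈ 1.581.

1.581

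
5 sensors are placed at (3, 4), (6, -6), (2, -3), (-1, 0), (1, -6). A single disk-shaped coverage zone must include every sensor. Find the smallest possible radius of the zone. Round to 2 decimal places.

5.32

By Welzl's lemma the MEC is supported by two points (diametrically opposite) or three points (on a circumcircle).
The minimum enclosing circle is determined by three boundary points: (3, 4), (6, -6), (1, -6).
Their circumcentre is (3.5, -1.3) with r² = 28.34.
The farthest remaining point (-1, 0) is at distance² 21.94 ≤ 28.34.
r = √(28.34) ≈ 5.32.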